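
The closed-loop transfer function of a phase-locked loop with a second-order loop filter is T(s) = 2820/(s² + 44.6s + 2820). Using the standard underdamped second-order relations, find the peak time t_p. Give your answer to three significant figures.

Matching coefficients with s² + 2ζω_n s + ω_n² gives ω_n² = 2820 ⇒ ω_n = 53.1 rad/s, and ζ = 44.6/(2ω_n) = 0.420.
ω_d = 53.1·√(1 − 0.420²) = 48.2 rad/s. Then t_p = π/ω_d = 0.0652 s.

t_p ≈ 0.0652 s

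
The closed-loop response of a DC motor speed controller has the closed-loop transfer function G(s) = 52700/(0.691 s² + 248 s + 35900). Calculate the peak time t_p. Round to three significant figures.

Dividing through by 0.691: denominator becomes s² + 358.9 s + 51950.
So ω_n = √51950 = 228 rad/s and ζ = 358.9/(2·228) = 0.787.
ω_d = 228·√(1 − 0.787²) = 141 rad/s. t_p = π/ω_d = 0.0224 s.

t_p ≈ 0.0224 s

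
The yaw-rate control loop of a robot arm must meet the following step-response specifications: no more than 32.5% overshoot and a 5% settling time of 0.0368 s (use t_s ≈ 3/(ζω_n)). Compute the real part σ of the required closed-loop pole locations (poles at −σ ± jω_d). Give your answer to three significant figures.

The settling-time spec alone fixes σ = ζω_n = 3/t_s = 3/0.0368 = 81.5.
(Overshoot then fixes ζ = 0.337 and hence ω_d = σ·√(1−ζ²)/ζ = 228 rad/s.)

σ ≈ 81.5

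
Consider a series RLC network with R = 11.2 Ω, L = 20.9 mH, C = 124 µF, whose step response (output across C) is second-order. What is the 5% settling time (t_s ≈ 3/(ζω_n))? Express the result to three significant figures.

For a series RLC circuit (capacitor voltage as output), ω_n = 1/√(LC) = 1/√(20.9 mH · 124 µF) = 621 rad/s.
ζ = (R/2)·√(C/L) = (11.2/2)·√(124 µF/20.9 mH) = 0.431.
t_s ≈ 3/(ζω_n) = 0.0112 s.

t_s ≈ 0.0112 s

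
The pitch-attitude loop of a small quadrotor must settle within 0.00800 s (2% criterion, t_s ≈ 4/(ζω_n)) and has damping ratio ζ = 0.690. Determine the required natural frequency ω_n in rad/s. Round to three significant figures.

ω_n ≈ 725 rad/s

Rearranging t_s ≈ 4/(ζω_n) gives ω_n = 4/(ζ·t_s) = 4/(0.690 × 0.00800) = 725 rad/s.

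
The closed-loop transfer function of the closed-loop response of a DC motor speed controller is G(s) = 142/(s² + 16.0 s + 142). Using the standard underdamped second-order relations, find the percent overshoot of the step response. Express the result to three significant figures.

Matching coefficients with s² + 2ζω_n s + ω_n² gives ω_n² = 142 ⇒ ω_n = 11.9 rad/s, and ζ = 16.0/(2ω_n) = 0.671.
Overshoot: exp(−π·0.671/√(1−0.671²)) = 0.0581, i.e. 5.81%.

%OS ≈ 5.81%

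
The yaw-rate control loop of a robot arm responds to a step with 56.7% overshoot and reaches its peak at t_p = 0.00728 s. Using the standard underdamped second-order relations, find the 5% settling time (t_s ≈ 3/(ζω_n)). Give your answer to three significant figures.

The overshoot fixes ζ = −ln(OS)/√(π²+ln²(OS)) = 0.178.
t_p = π/ω_d ⇒ ω_d = 432 rad/s; then ω_n = ω_d/√(1−ζ²) = 439 rad/s.
t_s ≈ 3/(ζω_n) = 3/(0.178·439) = 0.0385 s.

t_s ≈ 0.0385 s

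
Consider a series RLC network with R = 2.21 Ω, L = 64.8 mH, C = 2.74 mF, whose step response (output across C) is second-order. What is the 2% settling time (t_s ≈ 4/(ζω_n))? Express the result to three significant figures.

For a series RLC circuit (capacitor voltage as output), ω_n = 1/√(LC) = 1/√(64.8 mH · 2.74 mF) = 75.0 rad/s.
ζ = (R/2)·√(C/L) = (2.21/2)·√(2.74 mF/64.8 mH) = 0.227.
t_s ≈ 4/(ζω_n) = 0.235 s.

t_s ≈ 0.235 s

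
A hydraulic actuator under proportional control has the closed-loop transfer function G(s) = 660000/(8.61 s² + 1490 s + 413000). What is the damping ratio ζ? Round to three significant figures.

Dividing through by 8.61: denominator becomes s² + 173.1 s + 47970.
So ω_n = √47970 = 219 rad/s and ζ = 173.1/(2·219) = 0.395.

ζ ≈ 0.395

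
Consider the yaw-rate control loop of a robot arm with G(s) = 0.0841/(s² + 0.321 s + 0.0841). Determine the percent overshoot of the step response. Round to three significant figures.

%OS ≈ 12.4%

ω_n = √0.0841 = 0.290 rad/s; ζ = 0.321/(2·0.290) = 0.553.
%OS = 100·exp(−πζ/√(1−ζ²)) = 12.4%.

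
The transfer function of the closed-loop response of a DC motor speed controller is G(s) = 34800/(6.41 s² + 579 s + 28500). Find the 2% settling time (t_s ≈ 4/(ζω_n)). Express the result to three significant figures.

t_s ≈ 0.0886 s

Dividing through by 6.41: denominator becomes s² + 90.33 s + 4446.
So ω_n = √4446 = 66.7 rad/s and ζ = 90.33/(2·66.7) = 0.677.
t_s ≈ 4/(ζω_n) = 0.0886 s.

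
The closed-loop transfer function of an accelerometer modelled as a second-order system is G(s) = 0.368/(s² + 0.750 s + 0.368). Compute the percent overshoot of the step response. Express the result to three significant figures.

%OS ≈ 8.45%

Comparing the denominator to s² + 2ζω_n s + ω_n²: ω_n = √0.368 = 0.607 rad/s, and 2ζω_n = 0.750 so ζ = 0.750/(2·0.607) = 0.618.
%OS = 100 e^{−πζ/√(1−ζ²)} with ζ = 0.618 gives 8.45%.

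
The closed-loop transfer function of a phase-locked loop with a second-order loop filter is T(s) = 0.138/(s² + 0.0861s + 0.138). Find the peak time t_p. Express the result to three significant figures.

Matching coefficients with s² + 2ζω_n s + ω_n² gives ω_n² = 0.138 ⇒ ω_n = 0.371 rad/s, and ζ = 0.0861/(2ω_n) = 0.116.
The damped frequency ω_d = ω_n√(1−ζ²) = 0.369 rad/s. Then t_p = π/ω_d = 8.51 s.

t_p ≈ 8.51 s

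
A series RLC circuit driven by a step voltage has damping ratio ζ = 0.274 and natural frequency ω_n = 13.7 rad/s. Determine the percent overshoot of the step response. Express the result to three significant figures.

%OS ≈ 40.9%

For an underdamped second-order system, %OS = 100·exp(−πζ/√(1−ζ²)).
πζ/√(1−ζ²) = π·0.274/√(1−0.0751) = 0.8951, so %OS = 100·e^(−0.8951) = 40.9%.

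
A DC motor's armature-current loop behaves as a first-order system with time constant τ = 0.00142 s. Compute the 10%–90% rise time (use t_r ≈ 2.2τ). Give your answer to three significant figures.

t_r ≈ 0.00312 s

t_r ≈ 2.2τ = 0.00312 s.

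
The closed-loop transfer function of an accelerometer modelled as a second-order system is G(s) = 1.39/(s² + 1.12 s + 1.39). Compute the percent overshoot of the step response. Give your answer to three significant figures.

%OS ≈ 18.3%

Comparing the denominator to s² + 2ζω_n s + ω_n²: ω_n = √1.39 = 1.18 rad/s, and 2ζω_n = 1.12 so ζ = 1.12/(2·1.18) = 0.475.
%OS = 100 e^{−πζ/√(1−ζ²)} with ζ = 0.475 gives 18.3%.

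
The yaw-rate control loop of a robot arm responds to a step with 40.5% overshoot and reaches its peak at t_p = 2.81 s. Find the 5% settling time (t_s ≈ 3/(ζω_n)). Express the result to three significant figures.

t_s ≈ 9.33 s

The overshoot fixes ζ = −ln(OS)/√(π²+ln²(OS)) = 0.276.
From t_p = π/ω_d, ω_d = π/2.81 = 1.12 rad/s, so ω_n = ω_d/√(1−ζ²) = 1.16 rad/s.
t_s ≈ 3/(ζω_n) = 3/(0.276·1.16) = 9.33 s.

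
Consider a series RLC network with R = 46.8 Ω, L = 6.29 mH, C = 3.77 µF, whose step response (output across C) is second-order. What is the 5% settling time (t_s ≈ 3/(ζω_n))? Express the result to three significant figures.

For a series RLC circuit (capacitor voltage as output), ω_n = 1/√(LC) = 1/√(6.29 mH · 3.77 µF) = 6490 rad/s.
ζ = (R/2)·√(C/L) = (46.8/2)·√(3.77 µF/6.29 mH) = 0.573.
t_s ≈ 3/(ζω_n) = 0.000806 s.

t_s ≈ 0.000806 s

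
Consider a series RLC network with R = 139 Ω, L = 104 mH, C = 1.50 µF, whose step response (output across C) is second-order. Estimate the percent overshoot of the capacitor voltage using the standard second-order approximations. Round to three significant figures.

For a series RLC circuit (capacitor voltage as output), ω_n = 1/√(LC) = 1/√(104 mH · 1.50 µF) = 2530 rad/s.
ζ = (R/2)·√(C/L) = (139/2)·√(1.50 µF/104 mH) = 0.264.
%OS = 100·exp(−πζ/√(1−ζ²)) = 42.3%.

%OS ≈ 42.3%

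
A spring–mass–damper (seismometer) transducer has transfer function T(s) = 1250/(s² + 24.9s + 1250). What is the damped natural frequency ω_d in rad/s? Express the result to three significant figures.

ω_n = √1250 = 35.4 rad/s; ζ = 24.9/(2·35.4) = 0.352.
ω_d = 35.4·√(1 − 0.352²) = 33.1 rad/s.

ω_d ≈ 33.1 rad/s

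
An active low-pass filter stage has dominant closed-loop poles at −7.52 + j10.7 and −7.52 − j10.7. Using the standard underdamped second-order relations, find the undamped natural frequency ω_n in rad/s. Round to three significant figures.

The poles are at −σ ± jω_d with σ = 7.52 and ω_d = 10.7, so ω_n = √(σ²+ω_d²) = 13.1 rad/s and ζ = σ/ω_n = 0.575.

ω_n ≈ 13.1 rad/s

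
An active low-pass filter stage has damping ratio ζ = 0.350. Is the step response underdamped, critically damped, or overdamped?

underdamped

Since ζ = 0.350 < 1, the system is underdamped.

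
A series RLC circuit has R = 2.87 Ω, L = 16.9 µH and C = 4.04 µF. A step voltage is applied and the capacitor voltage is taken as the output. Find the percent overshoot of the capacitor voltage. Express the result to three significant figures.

%OS ≈ 4.53%

For a series RLC circuit (capacitor voltage as output), ω_n = 1/√(LC) = 1/√(16.9 µH · 4.04 µF) = 121000 rad/s.
ζ = (R/2)·√(C/L) = (2.87/2)·√(4.04 µF/16.9 µH) = 0.702.
Overshoot: exp(−π·0.702/√(1−0.702²)) = 0.0453, i.e. 4.53%.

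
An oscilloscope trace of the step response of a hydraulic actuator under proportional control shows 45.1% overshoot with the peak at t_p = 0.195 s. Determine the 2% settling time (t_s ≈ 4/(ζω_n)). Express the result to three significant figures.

t_s ≈ 0.980 s

From the overshoot, ζ = −ln(OS)/√(π²+ln²(OS)) = 0.246.
t_p = π/ω_d ⇒ ω_d = 16.1 rad/s; then ω_n = ω_d/√(1−ζ²) = 16.6 rad/s.
t_s ≈ 4/(ζω_n) = 4/(0.246·16.6) = 0.980 s.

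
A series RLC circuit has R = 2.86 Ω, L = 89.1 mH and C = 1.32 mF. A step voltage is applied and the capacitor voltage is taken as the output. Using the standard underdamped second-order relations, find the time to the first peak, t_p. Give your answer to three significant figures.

For a series RLC circuit (capacitor voltage as output), ω_n = 1/√(LC) = 1/√(89.1 mH · 1.32 mF) = 92.2 rad/s.
ζ = (R/2)·√(C/L) = (2.86/2)·√(1.32 mF/89.1 mH) = 0.174.
The damped frequency ω_d = ω_n√(1−ζ²) = 90.8 rad/s. t_p = π/ω_d = 0.0346 s.

t_p ≈ 0.0346 s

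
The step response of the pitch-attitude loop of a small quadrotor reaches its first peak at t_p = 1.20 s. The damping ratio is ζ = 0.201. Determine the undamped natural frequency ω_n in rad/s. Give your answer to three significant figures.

Peak time t_p = π/ω_d, so ω_d = π/t_p = π/1.20 = 2.62 rad/s.
ω_n = ω_d/√(1−ζ²) = 2.62/√0.960 = 2.67 rad/s.

ω_n ≈ 2.67 rad/s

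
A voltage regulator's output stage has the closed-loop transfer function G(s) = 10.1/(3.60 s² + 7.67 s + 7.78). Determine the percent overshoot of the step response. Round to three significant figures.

%OS ≈ 3.68%

Dividing through by 3.60: denominator becomes s² + 2.131 s + 2.161.
So ω_n = √2.161 = 1.47 rad/s and ζ = 2.131/(2·1.47) = 0.725.
Overshoot: exp(−π·0.725/√(1−0.725²)) = 0.0368, i.e. 3.68%.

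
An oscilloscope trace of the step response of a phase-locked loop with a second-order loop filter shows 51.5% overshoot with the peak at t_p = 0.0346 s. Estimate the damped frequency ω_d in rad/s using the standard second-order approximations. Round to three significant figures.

t_p = π/ω_d, so ω_d = π/0.0346 = 90.8 rad/s.

ω_d ≈ 90.8 rad/s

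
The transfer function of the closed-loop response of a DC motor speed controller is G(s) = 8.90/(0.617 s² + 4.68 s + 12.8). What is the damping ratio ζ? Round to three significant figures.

ζ ≈ 0.833

Dividing through by 0.617: denominator becomes s² + 7.585 s + 20.75.
So ω_n = √20.75 = 4.55 rad/s and ζ = 7.585/(2·4.55) = 0.833.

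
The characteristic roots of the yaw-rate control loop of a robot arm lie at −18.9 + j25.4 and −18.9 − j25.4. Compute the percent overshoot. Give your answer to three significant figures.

%OS ≈ 9.66%

With σ = 18.9, ω_d = 25.4: ω_n = √(σ²+ω_d²) = 31.7 rad/s, ζ = σ/ω_n = 0.597.
%OS = 100·exp(−πζ/√(1−ζ²)) = 9.66%.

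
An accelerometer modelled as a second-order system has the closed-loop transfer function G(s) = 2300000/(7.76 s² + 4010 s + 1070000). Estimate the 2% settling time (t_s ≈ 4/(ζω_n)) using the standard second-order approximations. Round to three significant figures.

Dividing through by 7.76: denominator becomes s² + 516.8 s + 137900.
So ω_n = √137900 = 371 rad/s and ζ = 516.8/(2·371) = 0.696.
t_s ≈ 4/(ζω_n) = 0.0155 s.

t_s ≈ 0.0155 s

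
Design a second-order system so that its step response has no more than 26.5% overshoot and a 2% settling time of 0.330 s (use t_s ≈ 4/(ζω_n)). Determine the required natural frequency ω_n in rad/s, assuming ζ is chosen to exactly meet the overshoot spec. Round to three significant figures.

ω_n ≈ 31.1 rad/s

From %OS = 100·exp(−πζ/√(1−ζ²)), invert to get ζ = −ln(OS)/√(π² + ln²(OS)) with OS = 0.265.
−ln 0.265 = 1.328, so ζ = 1.328/√(π² + 1.764) = 0.389.
From t_s ≈ 4/(ζω_n): ω_n = 4/(ζ·t_s) = 4/(0.389·0.330) = 31.1 rad/s.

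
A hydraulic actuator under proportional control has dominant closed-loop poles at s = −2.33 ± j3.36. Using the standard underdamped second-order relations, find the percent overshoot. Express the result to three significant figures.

%OS ≈ 11.3%

With σ = 2.33, ω_d = 3.36: ω_n = √(σ²+ω_d²) = 4.09 rad/s, ζ = σ/ω_n = 0.570.
%OS = 100 e^{−πζ/√(1−ζ²)} with ζ = 0.570 gives 11.3%.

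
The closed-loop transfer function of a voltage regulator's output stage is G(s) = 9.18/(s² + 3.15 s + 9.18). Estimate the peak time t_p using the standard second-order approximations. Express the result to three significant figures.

Comparing the denominator to s² + 2ζω_n s + ω_n²: ω_n = √9.18 = 3.03 rad/s, and 2ζω_n = 3.15 so ζ = 3.15/(2·3.03) = 0.520.
ω_d = 3.03·√(1 − 0.520²) = 2.59 rad/s. Then t_p = π/ω_d = 1.21 s.

t_p ≈ 1.21 s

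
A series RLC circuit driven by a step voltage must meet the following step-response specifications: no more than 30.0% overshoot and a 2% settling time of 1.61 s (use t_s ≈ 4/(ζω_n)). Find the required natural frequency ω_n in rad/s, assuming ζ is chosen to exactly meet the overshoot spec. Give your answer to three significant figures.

ω_n ≈ 6.94 rad/s

Inverting the overshoot relation: ζ = |ln 0.300|/√(π² + ln²0.300) = 0.358.
Then ω_n = 4/(ζ t_s) = 4/(0.358 × 1.61) = 6.94 rad/s.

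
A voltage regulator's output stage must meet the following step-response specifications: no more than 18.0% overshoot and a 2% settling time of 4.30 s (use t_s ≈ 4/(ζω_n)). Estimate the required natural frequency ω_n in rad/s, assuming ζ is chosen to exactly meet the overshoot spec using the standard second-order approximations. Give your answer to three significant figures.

From %OS = 100·exp(−πζ/√(1−ζ²)), invert to get ζ = −ln(OS)/√(π² + ln²(OS)) with OS = 0.180.
−ln 0.180 = 1.715, so ζ = 1.715/√(π² + 2.941) = 0.479.
From t_s ≈ 4/(ζω_n): ω_n = 4/(ζ·t_s) = 4/(0.479·4.30) = 1.94 rad/s.

ω_n ≈ 1.94 rad/s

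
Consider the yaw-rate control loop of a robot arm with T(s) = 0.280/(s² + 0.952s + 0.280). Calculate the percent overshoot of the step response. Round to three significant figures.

Comparing the denominator to s² + 2ζω_n s + ω_n²: ω_n = √0.280 = 0.529 rad/s, and 2ζω_n = 0.952 so ζ = 0.952/(2·0.529) = 0.900.
Overshoot: exp(−π·0.900/√(1−0.900²)) = 0.00155, i.e. 0.155%.

%OS ≈ 0.155%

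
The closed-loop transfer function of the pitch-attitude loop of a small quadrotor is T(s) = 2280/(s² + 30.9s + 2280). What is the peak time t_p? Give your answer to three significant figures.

t_p ≈ 0.0695 s

Matching coefficients with s² + 2ζω_n s + ω_n² gives ω_n² = 2280 ⇒ ω_n = 47.7 rad/s, and ζ = 30.9/(2ω_n) = 0.324.
ω_d = 47.7·√(1 − 0.324²) = 45.2 rad/s. Then t_p = π/ω_d = 0.0695 s.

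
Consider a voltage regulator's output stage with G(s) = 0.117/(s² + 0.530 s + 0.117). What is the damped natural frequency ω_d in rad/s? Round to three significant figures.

ω_d ≈ 0.216 rad/s

Comparing the denominator to s² + 2ζω_n s + ω_n²: ω_n = √0.117 = 0.342 rad/s, and 2ζω_n = 0.530 so ζ = 0.530/(2·0.342) = 0.775.
The damped frequency ω_d = ω_n√(1−ζ²) = 0.216 rad/s.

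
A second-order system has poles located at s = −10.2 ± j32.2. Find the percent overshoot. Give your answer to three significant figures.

|pole| = ω_n = √(10.2² + 32.2²) = 33.8 rad/s; ζ = cos θ = σ/ω_n = 0.302.
%OS = 100 e^{−πζ/√(1−ζ²)} with ζ = 0.302 gives 37.0%.

%OS ≈ 37.0%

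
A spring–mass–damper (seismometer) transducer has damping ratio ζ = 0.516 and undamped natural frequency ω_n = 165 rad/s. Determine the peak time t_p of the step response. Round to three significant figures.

The damped frequency is ω_d = ω_n√(1−ζ²) = 165·√(1−0.266) = 141 rad/s.
Peak time t_p = π/ω_d = π/141 = 0.0222 s.

t_p ≈ 0.0222 s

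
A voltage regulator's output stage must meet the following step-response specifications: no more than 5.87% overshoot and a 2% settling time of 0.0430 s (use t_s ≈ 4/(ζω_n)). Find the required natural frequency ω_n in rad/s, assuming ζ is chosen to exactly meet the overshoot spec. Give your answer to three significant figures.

ω_n ≈ 139 rad/s

From %OS = 100·exp(−πζ/√(1−ζ²)), invert to get ζ = −ln(OS)/√(π² + ln²(OS)) with OS = 0.0587.
−ln 0.0587 = 2.835, so ζ = 2.835/√(π² + 8.039) = 0.670.
Then ω_n = 4/(ζ t_s) = 4/(0.670 × 0.0430) = 139 rad/s.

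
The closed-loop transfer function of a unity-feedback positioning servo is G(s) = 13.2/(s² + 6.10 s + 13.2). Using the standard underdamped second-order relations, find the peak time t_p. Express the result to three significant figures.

Comparing the denominator to s² + 2ζω_n s + ω_n²: ω_n = √13.2 = 3.63 rad/s, and 2ζω_n = 6.10 so ζ = 6.10/(2·3.63) = 0.839.
The damped frequency ω_d = ω_n√(1−ζ²) = 1.97 rad/s. Then t_p = π/ω_d = 1.59 s.

t_p ≈ 1.59 s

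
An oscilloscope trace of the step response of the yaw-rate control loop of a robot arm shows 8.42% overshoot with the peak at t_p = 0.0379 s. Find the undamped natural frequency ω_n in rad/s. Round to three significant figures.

From the overshoot, ζ = −ln(OS)/√(π²+ln²(OS)) = 0.619.
From t_p = π/ω_d, ω_d = π/0.0379 = 82.9 rad/s, so ω_n = ω_d/√(1−ζ²) = 106 rad/s.

ω_n ≈ 106 rad/s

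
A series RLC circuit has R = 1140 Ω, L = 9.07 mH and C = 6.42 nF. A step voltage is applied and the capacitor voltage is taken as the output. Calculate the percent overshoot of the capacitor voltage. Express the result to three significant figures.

%OS ≈ 18.0%

For a series RLC circuit (capacitor voltage as output), ω_n = 1/√(LC) = 1/√(9.07 mH · 6.42 nF) = 131000 rad/s.
ζ = (R/2)·√(C/L) = (1140/2)·√(6.42 nF/9.07 mH) = 0.480.
%OS = 100·exp(−πζ/√(1−ζ²)) = 18.0%.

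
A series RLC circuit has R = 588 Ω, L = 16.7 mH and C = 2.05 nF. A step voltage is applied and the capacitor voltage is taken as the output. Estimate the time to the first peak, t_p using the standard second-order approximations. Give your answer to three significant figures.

t_p ≈ 0.0000185 s

For a series RLC circuit (capacitor voltage as output), ω_n = 1/√(LC) = 1/√(16.7 mH · 2.05 nF) = 171000 rad/s.
ζ = (R/2)·√(C/L) = (588/2)·√(2.05 nF/16.7 mH) = 0.103.
ω_d = ω_n√(1−ζ²) = 170000 rad/s. t_p = π/ω_d = 0.0000185 s.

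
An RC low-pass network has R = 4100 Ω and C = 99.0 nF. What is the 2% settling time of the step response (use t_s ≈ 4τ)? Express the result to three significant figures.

τ = RC = 4100 × 99.0 nF = 0.000406 s.
t_s ≈ 4τ = 0.00162 s.

t_s ≈ 0.00162 s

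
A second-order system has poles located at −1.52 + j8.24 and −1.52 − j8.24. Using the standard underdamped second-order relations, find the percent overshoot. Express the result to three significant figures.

|pole| = ω_n = √(1.52² + 8.24²) = 8.38 rad/s; ζ = cos θ = σ/ω_n = 0.181.
%OS = 100·exp(−πζ/√(1−ζ²)) = 56.0%.

%OS ≈ 56.0%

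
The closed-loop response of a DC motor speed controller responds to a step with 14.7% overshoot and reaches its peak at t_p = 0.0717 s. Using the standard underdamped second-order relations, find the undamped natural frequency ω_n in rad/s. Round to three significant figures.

From the overshoot, ζ = −ln(OS)/√(π²+ln²(OS)) = 0.521.
From t_p = π/ω_d, ω_d = π/0.0717 = 43.8 rad/s, so ω_n = ω_d/√(1−ζ²) = 51.3 rad/s.

ω_n ≈ 51.3 rad/s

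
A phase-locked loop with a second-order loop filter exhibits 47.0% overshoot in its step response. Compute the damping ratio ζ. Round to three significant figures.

ζ ≈ 0.234

Inverting the overshoot relation: ζ = |ln 0.470|/√(π² + ln²0.470) = 0.234.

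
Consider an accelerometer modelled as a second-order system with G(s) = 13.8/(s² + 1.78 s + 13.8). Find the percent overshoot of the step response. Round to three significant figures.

ω_n = √13.8 = 3.71 rad/s; ζ = 1.78/(2·3.71) = 0.240.
%OS = 100 e^{−πζ/√(1−ζ²)} with ζ = 0.240 gives 46.1%.

%OS ≈ 46.1%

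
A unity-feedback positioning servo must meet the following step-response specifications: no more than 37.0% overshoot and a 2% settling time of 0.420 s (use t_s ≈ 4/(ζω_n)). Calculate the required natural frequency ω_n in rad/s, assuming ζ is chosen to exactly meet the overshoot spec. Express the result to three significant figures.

Inverting the overshoot relation: ζ = |ln 0.370|/√(π² + ln²0.370) = 0.302.
From t_s ≈ 4/(ζω_n): ω_n = 4/(ζ·t_s) = 4/(0.302·0.420) = 31.6 rad/s.

ω_n ≈ 31.6 rad/s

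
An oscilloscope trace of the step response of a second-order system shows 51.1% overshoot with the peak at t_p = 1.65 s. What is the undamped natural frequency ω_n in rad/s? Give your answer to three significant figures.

ζ from %OS: ζ = |ln 0.511|/√(π²+ln²0.511) = 0.209.
t_p = π/ω_d ⇒ ω_d = 1.90 rad/s; then ω_n = ω_d/√(1−ζ²) = 1.95 rad/s.

ω_n ≈ 1.95 rad/s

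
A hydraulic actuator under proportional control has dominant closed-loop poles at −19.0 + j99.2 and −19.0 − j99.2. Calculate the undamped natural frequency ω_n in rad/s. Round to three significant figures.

The poles are at −σ ± jω_d with σ = 19.0 and ω_d = 99.2, so ω_n = √(σ²+ω_d²) = 101 rad/s and ζ = σ/ω_n = 0.188.

ω_n ≈ 101 rad/s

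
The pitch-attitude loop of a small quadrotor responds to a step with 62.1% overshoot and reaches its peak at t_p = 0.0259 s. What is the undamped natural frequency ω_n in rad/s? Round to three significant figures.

From the overshoot, ζ = −ln(OS)/√(π²+ln²(OS)) = 0.150.
t_p = π/ω_d ⇒ ω_d = 121 rad/s; then ω_n = ω_d/√(1−ζ²) = 123 rad/s.

ω_n ≈ 123 rad/s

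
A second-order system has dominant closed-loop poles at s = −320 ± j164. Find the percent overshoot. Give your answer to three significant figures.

The poles are at −σ ± jω_d with σ = 320 and ω_d = 164, so ω_n = √(σ²+ω_d²) = 360 rad/s and ζ = σ/ω_n = 0.890.
%OS = 100·exp(−πζ/√(1−ζ²)) = 0.218%.

%OS ≈ 0.218%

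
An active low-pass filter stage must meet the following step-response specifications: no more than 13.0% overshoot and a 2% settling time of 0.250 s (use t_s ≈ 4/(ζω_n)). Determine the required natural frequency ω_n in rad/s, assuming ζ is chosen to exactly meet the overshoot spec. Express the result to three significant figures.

ω_n ≈ 29.4 rad/s

ζ = −ln(OS)/√(π² + (ln OS)²). With OS = 0.130, ln OS = −2.040 and ζ = 2.040/3.746 = 0.545.
From t_s ≈ 4/(ζω_n): ω_n = 4/(ζ·t_s) = 4/(0.545·0.250) = 29.4 rad/s.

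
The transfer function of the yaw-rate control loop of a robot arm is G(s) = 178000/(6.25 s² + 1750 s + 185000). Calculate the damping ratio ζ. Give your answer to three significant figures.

Dividing through by 6.25: denominator becomes s² + 280.0 s + 29600.
So ω_n = √29600 = 172 rad/s and ζ = 280.0/(2·172) = 0.814.

ζ ≈ 0.814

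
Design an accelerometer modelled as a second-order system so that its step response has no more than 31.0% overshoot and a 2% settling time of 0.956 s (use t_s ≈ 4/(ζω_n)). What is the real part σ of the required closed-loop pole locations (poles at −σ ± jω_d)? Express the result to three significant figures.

σ ≈ 4.18

The settling-time spec alone fixes σ = ζω_n = 4/t_s = 4/0.956 = 4.18.
(Overshoot then fixes ζ = 0.349 and hence ω_d = σ·√(1−ζ²)/ζ = 11.2 rad/s.)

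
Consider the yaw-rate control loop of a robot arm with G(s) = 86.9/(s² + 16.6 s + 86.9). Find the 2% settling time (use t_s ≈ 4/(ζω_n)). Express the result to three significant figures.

t_s ≈ 0.482 s

Comparing the denominator to s² + 2ζω_n s + ω_n²: ω_n = √86.9 = 9.32 rad/s, and 2ζω_n = 16.6 so ζ = 16.6/(2·9.32) = 0.890.
t_s ≈ 4/(ζω_n) = 4/(0.890·9.32) = 0.482 s.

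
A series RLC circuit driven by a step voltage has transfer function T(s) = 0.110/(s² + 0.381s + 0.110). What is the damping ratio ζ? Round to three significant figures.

Matching coefficients with s² + 2ζω_n s + ω_n² gives ω_n² = 0.110 ⇒ ω_n = 0.332 rad/s, and ζ = 0.381/(2ω_n) = 0.574.

ζ ≈ 0.574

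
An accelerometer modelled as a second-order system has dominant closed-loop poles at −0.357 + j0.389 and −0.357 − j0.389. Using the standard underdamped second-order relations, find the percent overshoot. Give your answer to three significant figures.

The poles are at −σ ± jω_d with σ = 0.357 and ω_d = 0.389, so ω_n = √(σ²+ω_d²) = 0.528 rad/s and ζ = σ/ω_n = 0.676.
%OS = 100 e^{−πζ/√(1−ζ²)} with ζ = 0.676 gives 5.60%.

%OS ≈ 5.60%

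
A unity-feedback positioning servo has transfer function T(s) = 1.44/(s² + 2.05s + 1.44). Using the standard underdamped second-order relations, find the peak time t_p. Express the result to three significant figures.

t_p ≈ 5.03 s

Comparing the denominator to s² + 2ζω_n s + ω_n²: ω_n = √1.44 = 1.20 rad/s, and 2ζω_n = 2.05 so ζ = 2.05/(2·1.20) = 0.854.
The damped frequency ω_d = ω_n√(1−ζ²) = 0.624 rad/s. Then t_p = π/ω_d = 5.03 s.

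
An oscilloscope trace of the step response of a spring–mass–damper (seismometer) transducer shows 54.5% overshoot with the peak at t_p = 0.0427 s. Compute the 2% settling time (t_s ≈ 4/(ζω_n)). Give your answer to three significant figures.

From the overshoot, ζ = −ln(OS)/√(π²+ln²(OS)) = 0.190.
t_p = π/ω_d ⇒ ω_d = 73.6 rad/s; then ω_n = ω_d/√(1−ζ²) = 74.9 rad/s.
t_s ≈ 4/(ζω_n) = 4/(0.190·74.9) = 0.281 s.

t_s ≈ 0.281 s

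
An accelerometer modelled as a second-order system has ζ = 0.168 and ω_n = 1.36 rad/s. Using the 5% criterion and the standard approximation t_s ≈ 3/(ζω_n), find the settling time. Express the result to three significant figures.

t_s ≈ 3/(ζω_n) = 3/(0.168 × 1.36) = 13.1 s.

t_s ≈ 13.1 s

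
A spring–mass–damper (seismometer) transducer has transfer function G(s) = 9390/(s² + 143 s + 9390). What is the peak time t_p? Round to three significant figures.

t_p ≈ 0.0480 s

ω_n = √9390 = 96.9 rad/s; ζ = 143/(2·96.9) = 0.738.
The damped frequency ω_d = ω_n√(1−ζ²) = 65.4 rad/s. Then t_p = π/ω_d = 0.0480 s.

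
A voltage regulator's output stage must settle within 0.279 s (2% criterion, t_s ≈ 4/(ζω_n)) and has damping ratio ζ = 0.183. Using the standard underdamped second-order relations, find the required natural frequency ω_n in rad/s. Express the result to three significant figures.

ω_n ≈ 78.3 rad/s

Rearranging t_s ≈ 4/(ζω_n) gives ω_n = 4/(ζ·t_s) = 4/(0.183 × 0.279) = 78.3 rad/s.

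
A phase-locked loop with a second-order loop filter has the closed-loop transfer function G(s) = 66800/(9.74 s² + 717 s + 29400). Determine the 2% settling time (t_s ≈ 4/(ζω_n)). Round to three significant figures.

Dividing through by 9.74: denominator becomes s² + 73.61 s + 3018.
So ω_n = √3018 = 54.9 rad/s and ζ = 73.61/(2·54.9) = 0.670.
t_s ≈ 4/(ζω_n) = 0.109 s.

t_s ≈ 0.109 s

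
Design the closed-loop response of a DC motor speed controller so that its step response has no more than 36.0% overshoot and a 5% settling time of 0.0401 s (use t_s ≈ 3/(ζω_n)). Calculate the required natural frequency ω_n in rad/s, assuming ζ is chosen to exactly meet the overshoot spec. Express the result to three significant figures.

Inverting the overshoot relation: ζ = |ln 0.360|/√(π² + ln²0.360) = 0.309.
From t_s ≈ 3/(ζω_n): ω_n = 3/(ζ·t_s) = 3/(0.309·0.0401) = 242 rad/s.

ω_n ≈ 242 rad/s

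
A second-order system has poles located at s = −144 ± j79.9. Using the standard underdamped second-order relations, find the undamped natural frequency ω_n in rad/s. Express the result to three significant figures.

|pole| = ω_n = √(144² + 79.9²) = 165 rad/s; ζ = cos θ = σ/ω_n = 0.874.

ω_n ≈ 165 rad/s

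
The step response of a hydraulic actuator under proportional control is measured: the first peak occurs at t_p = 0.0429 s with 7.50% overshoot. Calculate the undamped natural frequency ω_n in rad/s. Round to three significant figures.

The overshoot fixes ζ = −ln(OS)/√(π²+ln²(OS)) = 0.636.
From t_p = π/ω_d, ω_d = π/0.0429 = 73.2 rad/s, so ω_n = ω_d/√(1−ζ²) = 94.9 rad/s.

ω_n ≈ 94.9 rad/s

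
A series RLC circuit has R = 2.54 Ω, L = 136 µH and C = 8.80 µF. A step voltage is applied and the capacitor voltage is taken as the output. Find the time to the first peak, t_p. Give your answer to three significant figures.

For a series RLC circuit (capacitor voltage as output), ω_n = 1/√(LC) = 1/√(136 µH · 8.80 µF) = 28900 rad/s.
ζ = (R/2)·√(C/L) = (2.54/2)·√(8.80 µF/136 µH) = 0.323.
ω_d = ω_n√(1−ζ²) = 27400 rad/s. t_p = π/ω_d = 0.000115 s.

t_p ≈ 0.000115 s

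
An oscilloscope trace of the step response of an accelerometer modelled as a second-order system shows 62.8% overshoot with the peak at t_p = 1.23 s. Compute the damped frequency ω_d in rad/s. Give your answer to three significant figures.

t_p = π/ω_d, so ω_d = π/1.23 = 2.55 rad/s.

ω_d ≈ 2.55 rad/s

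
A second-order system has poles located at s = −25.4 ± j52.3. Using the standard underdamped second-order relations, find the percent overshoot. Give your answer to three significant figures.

With σ = 25.4, ω_d = 52.3: ω_n = √(σ²+ω_d²) = 58.1 rad/s, ζ = σ/ω_n = 0.437.
Overshoot: exp(−π·0.437/√(1−0.437²)) = 0.217, i.e. 21.7%.

%OS ≈ 21.7%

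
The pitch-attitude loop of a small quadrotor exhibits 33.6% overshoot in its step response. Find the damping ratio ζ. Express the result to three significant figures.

ζ ≈ 0.328

ζ = −ln(OS)/√(π² + (ln OS)²). With OS = 0.336, ln OS = −1.091 and ζ = 1.091/3.326 = 0.328.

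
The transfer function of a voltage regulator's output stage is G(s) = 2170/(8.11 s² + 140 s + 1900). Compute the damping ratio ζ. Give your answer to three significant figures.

Dividing through by 8.11: denominator becomes s² + 17.26 s + 234.3.
So ω_n = √234.3 = 15.3 rad/s and ζ = 17.26/(2·15.3) = 0.564.

ζ ≈ 0.564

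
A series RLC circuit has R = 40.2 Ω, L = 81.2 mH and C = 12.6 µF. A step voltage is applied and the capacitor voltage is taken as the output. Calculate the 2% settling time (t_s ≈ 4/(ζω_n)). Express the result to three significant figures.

t_s ≈ 0.0162 s

For a series RLC circuit (capacitor voltage as output), ω_n = 1/√(LC) = 1/√(81.2 mH · 12.6 µF) = 989 rad/s.
ζ = (R/2)·√(C/L) = (40.2/2)·√(12.6 µF/81.2 mH) = 0.250.
t_s ≈ 4/(ζω_n) = 0.0162 s.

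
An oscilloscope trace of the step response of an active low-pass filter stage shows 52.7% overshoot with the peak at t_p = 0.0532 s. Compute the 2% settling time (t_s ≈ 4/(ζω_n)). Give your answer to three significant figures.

t_s ≈ 0.332 s

From the overshoot, ζ = −ln(OS)/√(π²+ln²(OS)) = 0.200.
t_p = π/ω_d ⇒ ω_d = 59.1 rad/s; then ω_n = ω_d/√(1−ζ²) = 60.3 rad/s.
t_s ≈ 4/(ζω_n) = 4/(0.200·60.3) = 0.332 s.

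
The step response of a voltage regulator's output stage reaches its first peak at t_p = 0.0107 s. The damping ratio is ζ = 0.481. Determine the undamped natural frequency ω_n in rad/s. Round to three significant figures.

ω_n ≈ 335 rad/s

Peak time t_p = π/ω_d, so ω_d = π/t_p = π/0.0107 = 294 rad/s.
ω_n = ω_d/√(1−ζ²) = 294/√0.769 = 335 rad/s.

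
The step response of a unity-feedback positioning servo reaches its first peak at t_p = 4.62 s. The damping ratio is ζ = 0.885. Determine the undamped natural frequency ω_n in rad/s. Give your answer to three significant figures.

ω_n ≈ 1.46 rad/s

Peak time t_p = π/ω_d, so ω_d = π/t_p = π/4.62 = 0.680 rad/s.
ω_n = ω_d/√(1−ζ²) = 0.680/√0.217 = 1.46 rad/s.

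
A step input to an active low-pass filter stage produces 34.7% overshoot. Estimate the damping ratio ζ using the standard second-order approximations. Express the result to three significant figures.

ζ ≈ 0.319

Inverting the overshoot relation: ζ = |ln 0.347|/√(π² + ln²0.347) = 0.319.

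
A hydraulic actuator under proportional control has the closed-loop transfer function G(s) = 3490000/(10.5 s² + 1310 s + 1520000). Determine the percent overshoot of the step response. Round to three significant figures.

%OS ≈ 59.3%

Dividing through by 10.5: denominator becomes s² + 124.8 s + 144800.
So ω_n = √144800 = 380 rad/s and ζ = 124.8/(2·380) = 0.164.
%OS = 100 e^{−πζ/√(1−ζ²)} with ζ = 0.164 gives 59.3%.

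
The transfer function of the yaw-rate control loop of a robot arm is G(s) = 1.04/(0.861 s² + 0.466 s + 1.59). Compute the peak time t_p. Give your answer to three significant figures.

t_p ≈ 2.36 s

Dividing through by 0.861: denominator becomes s² + 0.5412 s + 1.847.
So ω_n = √1.847 = 1.36 rad/s and ζ = 0.5412/(2·1.36) = 0.199.
ω_d = ω_n√(1−ζ²) = 1.33 rad/s. t_p = π/ω_d = 2.36 s.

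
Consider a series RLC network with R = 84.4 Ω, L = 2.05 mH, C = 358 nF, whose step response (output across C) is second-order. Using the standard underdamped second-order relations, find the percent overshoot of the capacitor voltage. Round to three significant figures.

For a series RLC circuit (capacitor voltage as output), ω_n = 1/√(LC) = 1/√(2.05 mH · 358 nF) = 36900 rad/s.
ζ = (R/2)·√(C/L) = (84.4/2)·√(358 nF/2.05 mH) = 0.558.
Overshoot: exp(−π·0.558/√(1−0.558²)) = 0.121, i.e. 12.1%.

%OS ≈ 12.1%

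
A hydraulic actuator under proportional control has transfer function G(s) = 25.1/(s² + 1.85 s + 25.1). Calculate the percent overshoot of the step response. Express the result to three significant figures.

ω_n = √25.1 = 5.01 rad/s; ζ = 1.85/(2·5.01) = 0.185.
Overshoot: exp(−π·0.185/√(1−0.185²)) = 0.554, i.e. 55.4%.

%OS ≈ 55.4%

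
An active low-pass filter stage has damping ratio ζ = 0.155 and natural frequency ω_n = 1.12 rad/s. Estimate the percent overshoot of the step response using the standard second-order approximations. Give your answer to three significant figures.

%OS ≈ 61.1%

For an underdamped second-order system, %OS = 100·exp(−πζ/√(1−ζ²)).
πζ/√(1−ζ²) = π·0.155/√(1−0.0240) = 0.4929, so %OS = 100·e^(−0.4929) = 61.1%.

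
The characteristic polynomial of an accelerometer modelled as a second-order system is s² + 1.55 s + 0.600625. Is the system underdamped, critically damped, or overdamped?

critically damped

a² − 4b = 1.55² − 4·0.600625 = 0 (repeated real root); the system is critically damped.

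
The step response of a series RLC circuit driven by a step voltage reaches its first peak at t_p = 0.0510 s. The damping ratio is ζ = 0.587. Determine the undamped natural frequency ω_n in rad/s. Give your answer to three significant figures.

ω_n ≈ 76.1 rad/s

Peak time t_p = π/ω_d, so ω_d = π/t_p = π/0.0510 = 61.6 rad/s.
ω_n = ω_d/√(1−ζ²) = 61.6/√0.655 = 76.1 rad/s.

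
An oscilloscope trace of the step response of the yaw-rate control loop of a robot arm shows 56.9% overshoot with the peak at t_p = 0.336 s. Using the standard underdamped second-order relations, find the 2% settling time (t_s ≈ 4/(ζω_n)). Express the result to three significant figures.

t_s ≈ 2.38 s

The overshoot fixes ζ = −ln(OS)/√(π²+ln²(OS)) = 0.177.
t_p = π/ω_d ⇒ ω_d = 9.35 rad/s; then ω_n = ω_d/√(1−ζ²) = 9.50 rad/s.
t_s ≈ 4/(ζω_n) = 4/(0.177·9.50) = 2.38 s.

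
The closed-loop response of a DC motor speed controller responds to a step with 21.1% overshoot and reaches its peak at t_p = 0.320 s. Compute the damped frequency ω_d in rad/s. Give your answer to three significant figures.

ω_d ≈ 9.82 rad/s

t_p = π/ω_d, so ω_d = π/0.320 = 9.82 rad/s.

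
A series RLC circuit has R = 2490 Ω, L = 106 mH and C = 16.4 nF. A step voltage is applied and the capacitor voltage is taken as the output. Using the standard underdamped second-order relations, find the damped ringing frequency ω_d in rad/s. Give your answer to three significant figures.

For a series RLC circuit (capacitor voltage as output), ω_n = 1/√(LC) = 1/√(106 mH · 16.4 nF) = 24000 rad/s.
ζ = (R/2)·√(C/L) = (2490/2)·√(16.4 nF/106 mH) = 0.490.
The damped frequency ω_d = ω_n√(1−ζ²) = 20900 rad/s.

ω_d ≈ 20900 rad/s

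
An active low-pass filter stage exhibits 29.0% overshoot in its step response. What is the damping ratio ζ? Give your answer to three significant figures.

ζ ≈ 0.367

Inverting the overshoot relation: ζ = |ln 0.290|/√(π² + ln²0.290) = 0.367.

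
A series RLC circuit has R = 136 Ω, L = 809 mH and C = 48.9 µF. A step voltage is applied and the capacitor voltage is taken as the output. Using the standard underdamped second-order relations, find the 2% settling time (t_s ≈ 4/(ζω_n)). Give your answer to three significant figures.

For a series RLC circuit (capacitor voltage as output), ω_n = 1/√(LC) = 1/√(809 mH · 48.9 µF) = 159 rad/s.
ζ = (R/2)·√(C/L) = (136/2)·√(48.9 µF/809 mH) = 0.529.
t_s ≈ 4/(ζω_n) = 0.0476 s.

t_s ≈ 0.0476 s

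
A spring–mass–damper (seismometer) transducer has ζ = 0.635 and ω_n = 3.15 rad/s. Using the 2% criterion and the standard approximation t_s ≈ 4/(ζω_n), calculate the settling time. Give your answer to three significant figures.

t_s ≈ 2.00 s

t_s ≈ 4/(ζω_n) = 4/(0.635 × 3.15) = 2.00 s.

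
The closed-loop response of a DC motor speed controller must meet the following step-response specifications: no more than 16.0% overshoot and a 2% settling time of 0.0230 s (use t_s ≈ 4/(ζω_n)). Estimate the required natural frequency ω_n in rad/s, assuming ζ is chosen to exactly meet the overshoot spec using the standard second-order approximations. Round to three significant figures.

Inverting the overshoot relation: ζ = |ln 0.160|/√(π² + ln²0.160) = 0.504.
From t_s ≈ 4/(ζω_n): ω_n = 4/(ζ·t_s) = 4/(0.504·0.0230) = 345 rad/s.

ω_n ≈ 345 rad/s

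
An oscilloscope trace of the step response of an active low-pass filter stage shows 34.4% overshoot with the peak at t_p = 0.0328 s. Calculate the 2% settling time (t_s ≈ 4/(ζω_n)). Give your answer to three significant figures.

ζ from %OS: ζ = |ln 0.344|/√(π²+ln²0.344) = 0.322.
From t_p = π/ω_d, ω_d = π/0.0328 = 95.8 rad/s, so ω_n = ω_d/√(1−ζ²) = 101 rad/s.
t_s ≈ 4/(ζω_n) = 4/(0.322·101) = 0.123 s.

t_s ≈ 0.123 s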